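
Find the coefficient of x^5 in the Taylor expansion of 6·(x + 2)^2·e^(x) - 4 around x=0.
Expand to order 5: 6·(x + 2)^2·e^(x) - 4 = 11·x^5/5 + 8·x^4 + 22·x^3 + 42·x^2 + 48·x + 20 + O(x^6).
The coefficient of x^5 is 11/5.

Final answer: 11/5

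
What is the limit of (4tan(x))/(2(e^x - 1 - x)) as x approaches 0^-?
Both numerator and denominator → 0 as x → 0^-; this is a 0/0 indeterminate form.
Expand each to leading order near x = 0: numerator ~ 4·x, denominator ~ x^2.
The limit of the ratio is -∞.

Final answer: -∞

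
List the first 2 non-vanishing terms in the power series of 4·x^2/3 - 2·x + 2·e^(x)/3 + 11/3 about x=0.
13/3 - 4·x/3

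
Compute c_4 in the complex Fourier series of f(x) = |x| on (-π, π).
Compute the real Fourier coefficients first: a_4 = 0, b_4 = 0.
Then c_4 = (a_4 − i·b_4)/2 = 0.

Final answer: 0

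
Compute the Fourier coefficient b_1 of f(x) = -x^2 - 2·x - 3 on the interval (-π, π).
b_1 = (1/π) ∫_{-π}^{π} f(x)·sin(1x) dx.
Evaluate the integral (use parity and integration by parts as needed): b_1 = -4.

Final answer: -4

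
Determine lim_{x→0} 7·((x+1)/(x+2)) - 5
Direct substitution at x = 0 gives -3/2.

Final answer: -3/2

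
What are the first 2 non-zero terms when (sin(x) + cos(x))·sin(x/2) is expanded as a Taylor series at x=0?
x^2/2 + x/2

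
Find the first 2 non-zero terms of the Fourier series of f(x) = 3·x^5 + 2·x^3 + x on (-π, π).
(-116·π^2 + 6·π^4 + 698)·sin(x) + (-3·π^4 - 41/2 + 13·π^2)·sin(2·x)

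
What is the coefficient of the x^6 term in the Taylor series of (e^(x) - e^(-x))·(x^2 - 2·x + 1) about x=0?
Expand to order 6: (e^(x) - e^(-x))·(x^2 - 2·x + 1) = -x^6/30 + 7·x^5/20 - 2·x^4/3 + 7·x^3/3 - 4·x^2 + 2·x + O(x^7).
The coefficient of x^6 is -1/30.

Final answer: -1/30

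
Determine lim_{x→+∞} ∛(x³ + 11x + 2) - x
This is an ∞ − ∞ indeterminate form.
Multiply by (A² + AB + B²)/(A² + AB + B²) where A = ∛(x³+11x + 2), B = x to use A³ − B³ = (A−B)(A²+AB+B²); the x³ terms cancel, leaving (11x + 2)/(A²+AB+B²) with denominator ~ 3x², so the limit is 0.
Limit = 0.

Final answer: 0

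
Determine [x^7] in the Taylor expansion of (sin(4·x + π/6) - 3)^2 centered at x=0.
Expand to order 7: (sin(4·x + π/6) - 3)^2 = -29696·√(3)·x^7/315 + 4864·x^6/45 + 128·√(3)·x^5/3 - 224·x^4/3 + 32·√(3)·x^3/3 + 32·x^2 - 10·√(3)·x + 25/4 + O(x^8).
The coefficient of x^7 is -29696·√(3)/315.

Final answer: -29696·√(3)/315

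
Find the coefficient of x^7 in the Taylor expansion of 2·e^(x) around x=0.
Expand to order 7: 2·e^(x) = x^7/2520 + x^6/360 + x^5/60 + x^4/12 + x^3/3 + x^2 + 2·x + 2 + O(x^8).
The coefficient of x^7 is 1/2520.

Final answer: 1/2520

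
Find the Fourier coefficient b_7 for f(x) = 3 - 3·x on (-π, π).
b_7 = (1/π) ∫_{-π}^{π} f(x)·sin(7x) dx.
Evaluate the integral (use parity and integration by parts as needed): b_7 = -6/7.

Final answer: -6/7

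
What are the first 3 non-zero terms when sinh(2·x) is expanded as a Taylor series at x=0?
4·x^5/15 + 4·x^3/3 + 2·x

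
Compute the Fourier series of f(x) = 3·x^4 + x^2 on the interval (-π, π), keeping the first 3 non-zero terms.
(140 - 24·π^2)·cos(x) + (-8 + 6·π^2)·cos(2·x) + π^2/3 + 3·π^4/5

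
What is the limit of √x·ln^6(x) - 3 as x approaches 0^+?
The product is a 0·∞ indeterminate form at x → 0⁺.
Rewrite the product as ln^6(x) / x^(-1/2) and apply L'Hôpital, or use the standard hierarchy x^(-1/2) ≫ |ln x|^6 as x → 0⁺.
The indeterminate product → 0, so the limit = -3.

Final answer: -3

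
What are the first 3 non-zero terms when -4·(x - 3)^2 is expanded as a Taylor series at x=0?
-4·x^2 + 24·x - 36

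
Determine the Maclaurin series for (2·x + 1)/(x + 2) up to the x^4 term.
-3·x^4/32 + 3·x^3/16 - 3·x^2/8 + 3·x/4 + 1/2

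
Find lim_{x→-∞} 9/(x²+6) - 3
Evaluate the dominant behaviour as x → -∞; each term tends to a finite value or vanishes.
Limit = -3.

Final answer: -3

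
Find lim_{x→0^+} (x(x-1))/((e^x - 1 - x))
Both numerator and denominator → 0 as x → 0^+; this is a 0/0 indeterminate form.
Expand each to leading order near x = 0: numerator ~ -x, denominator ~ x^2/2.
The limit of the ratio is -∞.

Final answer: -∞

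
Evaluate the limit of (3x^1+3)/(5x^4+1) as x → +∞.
This is an ∞/∞ indeterminate form as x → +∞.
Divide numerator and denominator by x^4 and let the lower-order terms vanish; the numerator's degree 1 is below the denominator's degree 4, so the quotient → 0.
Limit = 0.

Final answer: 0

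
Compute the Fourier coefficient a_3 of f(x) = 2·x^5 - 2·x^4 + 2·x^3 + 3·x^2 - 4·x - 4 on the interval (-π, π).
a_3 = (1/π) ∫_{-π}^{π} f(x)·cos(3x) dx.
Evaluate the integral (use parity and integration by parts as needed): a_3 = -68/27 + 16·π^2/9.

Final answer: -68/27 + 16·π^2/9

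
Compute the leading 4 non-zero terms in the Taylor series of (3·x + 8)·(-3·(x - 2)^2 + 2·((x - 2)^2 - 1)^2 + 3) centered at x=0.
-5·x^3 + 220·x^2 - 261·x + 72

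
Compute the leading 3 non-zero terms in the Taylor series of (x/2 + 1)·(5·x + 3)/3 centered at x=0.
5·x^2/6 + 13·x/6 + 1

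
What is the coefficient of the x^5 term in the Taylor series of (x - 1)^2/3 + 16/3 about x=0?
Expand to order 5: (x - 1)^2/3 + 16/3 = x^2/3 - 2·x/3 + 17/3 + O(x^6).
The coefficient of x^5 is 0.

Final answer: 0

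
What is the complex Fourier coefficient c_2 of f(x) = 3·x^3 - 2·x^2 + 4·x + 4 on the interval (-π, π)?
Compute the real Fourier coefficients first: a_2 = -2, b_2 = 1/2 - 3·π^2.
Then c_2 = (a_2 − i·b_2)/2 = -1 - i/4 + 3·i·π^2/2.

Final answer: -1 - i/4 + 3·i·π^2/2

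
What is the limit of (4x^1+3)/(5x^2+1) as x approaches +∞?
This is an ∞/∞ indeterminate form as x → +∞.
Divide numerator and denominator by x^2 and let the lower-order terms vanish; the numerator's degree 1 is below the denominator's degree 2, so the quotient → 0.
Limit = 0.

Final answer: 0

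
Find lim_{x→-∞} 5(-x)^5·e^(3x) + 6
The product is a 0·∞ indeterminate form at x → -∞.
Rewrite the product as 5(-x)^5 / e^(-3x) (an ∞/∞ form) and apply L'Hôpital, or use the standard hierarchy e^(3|x|) ≫ |(-x)^5| as x → -∞.
The indeterminate product → 0, so the limit = 6.

Final answer: 6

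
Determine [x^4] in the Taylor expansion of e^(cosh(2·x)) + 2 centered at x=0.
Expand to order 4: e^(cosh(2·x)) + 2 = 8·e·x^4/3 + 2·e·x^2 + 2 + e + O(x^5).
The coefficient of x^4 is 8·e/3.

Final answer: 8·e/3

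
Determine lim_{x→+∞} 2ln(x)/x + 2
The quotient is an ∞/∞ indeterminate form as x → +∞.
The polynomial denominator x dominates the logarithmic numerator (any positive power of x ≫ ln(x) as x → ∞), so the quotient → 0.
Adding the constant: 0 + 2 = 2. Limit = 2.

Final answer: 2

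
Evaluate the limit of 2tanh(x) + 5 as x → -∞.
Evaluate the dominant behaviour as x → -∞; each term tends to a finite value or vanishes.
Limit = 3.

Final answer: 3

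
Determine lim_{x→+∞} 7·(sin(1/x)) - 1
Evaluate the dominant behaviour as x → +∞; each term tends to a finite value or vanishes.
Limit = -1.

Final answer: -1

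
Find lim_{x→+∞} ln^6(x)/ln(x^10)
This is an ∞/∞ indeterminate form as x → +∞.
Write ln(x^10) = 10·ln(x), reducing the quotient to ln^5(x)/10 → ∞.
Limit = ∞.

Final answer: ∞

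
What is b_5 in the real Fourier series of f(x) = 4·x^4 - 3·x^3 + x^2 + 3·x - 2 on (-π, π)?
b_5 = (1/π) ∫_{-π}^{π} f(x)·sin(5x) dx.
Evaluate the integral (use parity and integration by parts as needed): b_5 = 186/125 - 6·π^2/5.

Final answer: 186/125 - 6·π^2/5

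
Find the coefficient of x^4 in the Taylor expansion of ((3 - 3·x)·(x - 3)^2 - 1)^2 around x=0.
Expand to order 4: ((3 - 3·x)·(x - 3)^2 - 1)^2 = 711·x^4 - 2046·x^3 + 3117·x^2 - 2340·x + 676 + O(x^5).
The coefficient of x^4 is 711.

Final answer: 711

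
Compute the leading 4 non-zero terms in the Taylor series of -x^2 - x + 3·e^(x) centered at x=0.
x^3/2 + x^2/2 + 2·x + 3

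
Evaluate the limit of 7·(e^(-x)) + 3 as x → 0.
Direct substitution at x = 0 gives 10.

Final answer: 10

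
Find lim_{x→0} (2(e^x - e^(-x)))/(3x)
Both numerator and denominator → 0 as x → 0; this is a 0/0 indeterminate form.
Expand each to leading order near x = 0: numerator ~ 4·x, denominator ~ 3·x.
The limit of the ratio is 4/3.

Final answer: 4/3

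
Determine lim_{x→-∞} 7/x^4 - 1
Evaluate the dominant behaviour as x → -∞; each term tends to a finite value or vanishes.
Limit = -1.

Final answer: -1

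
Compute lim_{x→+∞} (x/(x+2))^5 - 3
As x → +∞: x/(x+2) = 1/(1 + 2/x) → 1, and the 5th power of a limit-1 base also → 1; with the additive constant, 1 - 3 = -2.
Limit = -2.

Final answer: -2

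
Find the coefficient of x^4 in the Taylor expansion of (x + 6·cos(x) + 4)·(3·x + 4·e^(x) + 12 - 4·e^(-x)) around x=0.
Expand to order 4: (x + 6·cos(x) + 4)·(3·x + 4·e^(x) + 12 - 4·e^(-x)) = 13·x^4/3 - 59·x^3/3 - 25·x^2 + 122·x + 120 + O(x^5).
The coefficient of x^4 is 13/3.

Final answer: 13/3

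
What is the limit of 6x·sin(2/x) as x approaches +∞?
As x → +∞: let u = 2/x → 0⁺; then 6·x·sin(2/x) = 6·2·sin(u)/u → 6·2·1 = 12.
Limit = 12.

Final answer: 12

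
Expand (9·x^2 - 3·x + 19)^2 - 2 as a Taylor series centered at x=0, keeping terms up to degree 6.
81·x^4 - 54·x^3 + 351·x^2 - 114·x + 359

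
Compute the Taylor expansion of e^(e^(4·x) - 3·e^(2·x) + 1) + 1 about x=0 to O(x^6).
152·x^5·e^(-1)/15 + 2·x^4·e^(-1) + 4·x^3·e^(-1)/3 + 4·x^2·e^(-1) - 2·x·e^(-1) + e^(-1) + 1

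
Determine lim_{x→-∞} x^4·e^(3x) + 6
The product is a 0·∞ indeterminate form at x → -∞.
Rewrite the product as x^4 / e^(-3x) (an ∞/∞ form) and apply L'Hôpital, or use the standard hierarchy e^(3|x|) ≫ |x^4| as x → -∞.
The indeterminate product → 0, so the limit = 6.

Final answer: 6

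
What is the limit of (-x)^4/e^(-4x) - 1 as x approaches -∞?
The quotient is an ∞/∞ indeterminate form as x → -∞.
Compare growth rates of the dominant terms (exponentials ≫ polynomials ≫ logarithms), or apply L'Hôpital's rule; the quotient → 0.
Adding the constant: 0 - 1 = -1. Limit = -1.

Final answer: -1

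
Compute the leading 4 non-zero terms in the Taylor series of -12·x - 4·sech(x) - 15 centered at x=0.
-5·x^4/6 + 2·x^2 - 12·x - 19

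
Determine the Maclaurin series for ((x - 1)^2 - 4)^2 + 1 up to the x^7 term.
x^4 - 4·x^3 - 2·x^2 + 12·x + 10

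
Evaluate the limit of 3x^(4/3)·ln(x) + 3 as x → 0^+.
The product is a 0·∞ indeterminate form at x → 0⁺.
Rewrite the product as 3·ln(x) / x^(-4/3) and apply L'Hôpital, or use the standard hierarchy x^(-4/3) ≫ |ln x| as x → 0⁺.
The indeterminate product → 0, so the limit = 3.

Final answer: 3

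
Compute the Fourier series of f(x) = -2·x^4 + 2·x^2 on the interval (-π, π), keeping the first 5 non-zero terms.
(-104 + 16·π^2)·cos(x) + (8 - 4·π^2)·cos(2·x) + (-56/27 + 16·π^2/9)·cos(3·x) + (7/8 - π^2)·cos(4·x) - 2·π^4/5 + 2·π^2/3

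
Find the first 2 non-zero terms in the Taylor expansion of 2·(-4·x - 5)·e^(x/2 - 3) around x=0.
-13·x·e^(-3) - 10·e^(-3)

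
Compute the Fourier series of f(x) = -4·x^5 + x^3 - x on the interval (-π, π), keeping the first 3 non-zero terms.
(-974 - 8·π^4 + 162·π^2)·sin(x) + (-21·π^2 + 65/2 + 4·π^4)·sin(2·x) + (-8·π^4/3 - 410/81 + 178·π^2/27)·sin(3·x)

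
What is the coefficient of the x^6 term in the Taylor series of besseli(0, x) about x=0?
Expand to order 6: besseli(0, x) = x^6/2304 + x^4/64 + x^2/4 + 1 + O(x^7).
The coefficient of x^6 is 1/2304.

Final answer: 1/2304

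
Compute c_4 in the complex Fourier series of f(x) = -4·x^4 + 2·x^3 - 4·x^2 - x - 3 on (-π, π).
Compute the real Fourier coefficients first: a_4 = -2·π^2 - 1/4, b_4 = 7/8 - π^2.
Then c_4 = (a_4 − i·b_4)/2 = -π^2 - 1/8 - 7·i/16 + i·π^2/2.

Final answer: -π^2 - 1/8 - 7·i/16 + i·π^2/2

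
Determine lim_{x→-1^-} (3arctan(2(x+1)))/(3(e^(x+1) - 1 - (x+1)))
Both numerator and denominator → 0 as x → -1^-; this is a 0/0 indeterminate form.
Expand each to leading order near x = -1: numerator ~ 6·(x + 1), denominator ~ 3·(x + 1)^2/2.
The limit of the ratio is -∞.

Final answer: -∞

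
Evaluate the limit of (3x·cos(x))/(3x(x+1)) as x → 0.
Both numerator and denominator → 0 as x → 0; this is a 0/0 indeterminate form.
Expand each to leading order near x = 0: numerator ~ 3·x, denominator ~ 3·x.
The limit of the ratio is 1.

Final answer: 1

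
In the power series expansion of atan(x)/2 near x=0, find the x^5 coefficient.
Expand to order 5: atan(x)/2 = x^5/10 - x^3/6 + x/2 + O(x^6).
The coefficient of x^5 is 1/10.

Final answer: 1/10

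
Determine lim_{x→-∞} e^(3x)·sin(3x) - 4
Evaluate the dominant behaviour as x → -∞; each term tends to a finite value or vanishes.
Limit = -4.

Final answer: -4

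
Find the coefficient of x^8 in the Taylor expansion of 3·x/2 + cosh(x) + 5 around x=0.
Expand to order 8: 3·x/2 + cosh(x) + 5 = x^8/40320 + x^6/720 + x^4/24 + x^2/2 + 3·x/2 + 6 + O(x^9).
The coefficient of x^8 is 1/40320.

Final answer: 1/40320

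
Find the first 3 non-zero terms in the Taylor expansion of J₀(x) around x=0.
x^4/64 - x^2/4 + 1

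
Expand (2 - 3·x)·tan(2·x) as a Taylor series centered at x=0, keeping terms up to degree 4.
-8·x^4 + 16·x^3/3 - 6·x^2 + 4·x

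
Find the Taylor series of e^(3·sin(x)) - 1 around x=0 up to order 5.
-x^5/5 + 15·x^4/8 + 4·x^3 + 9·x^2/2 + 3·x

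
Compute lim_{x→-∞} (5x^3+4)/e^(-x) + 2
The quotient is an ∞/∞ indeterminate form as x → -∞.
Compare growth rates of the dominant terms (exponentials ≫ polynomials ≫ logarithms), or apply L'Hôpital's rule; the quotient → 0.
Adding the constant: 0 + 2 = 2. Limit = 2.

Final answer: 2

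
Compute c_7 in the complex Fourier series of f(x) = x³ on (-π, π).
Compute the real Fourier coefficients first: a_7 = 0, b_7 = -12/343 + 2·π^2/7.
Then c_7 = (a_7 − i·b_7)/2 = -i·π^2/7 + 6·i/343.

Final answer: -i·π^2/7 + 6·i/343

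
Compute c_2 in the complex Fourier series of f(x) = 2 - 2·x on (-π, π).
Compute the real Fourier coefficients first: a_2 = 0, b_2 = 2.
Then c_2 = (a_2 − i·b_2)/2 = -i.

Final answer: -i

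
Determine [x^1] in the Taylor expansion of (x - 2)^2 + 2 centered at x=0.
Expand to order 1: (x - 2)^2 + 2 = 6 - 4·x + O(x^2).
The coefficient of x^1 is -4.

Final answer: -4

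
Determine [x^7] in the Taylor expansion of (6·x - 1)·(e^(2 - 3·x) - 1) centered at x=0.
Expand to order 7: (6·x - 1)·(e^(2 - 3·x) - 1) = 729·x^7·e^(2)/112 - 1053·x^6·e^(2)/80 + 891·x^5·e^(2)/40 - 243·x^4·e^(2)/8 + 63·x^3·e^(2)/2 - 45·x^2·e^(2)/2 + x·(-6 + 9·e^(2)) - e^(2) + 1 + O(x^8).
The coefficient of x^7 is 729·e^(2)/112.

Final answer: 729·e^(2)/112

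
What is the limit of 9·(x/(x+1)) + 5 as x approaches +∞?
Evaluate the dominant behaviour as x → +∞; each term tends to a finite value or vanishes.
Limit = 14.

Final answer: 14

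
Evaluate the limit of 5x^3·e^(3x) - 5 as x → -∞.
The product is a 0·∞ indeterminate form at x → -∞.
Rewrite the product as 5x^3 / e^(-3x) (an ∞/∞ form) and apply L'Hôpital, or use the standard hierarchy e^(3|x|) ≫ |x^3| as x → -∞.
The indeterminate product → 0, so the limit = -5.

Final answer: -5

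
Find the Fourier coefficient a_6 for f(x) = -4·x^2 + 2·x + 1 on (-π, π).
a_6 = (1/π) ∫_{-π}^{π} f(x)·cos(6x) dx.
Evaluate the integral (use parity and integration by parts as needed): a_6 = -4/9.

Final answer: -4/9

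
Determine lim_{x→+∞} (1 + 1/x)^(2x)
As x → +∞: write (1 + 1/x)^(2x) = ((1 + 1/x)^x)^2 → (e^1)^2 = e^2.
Limit = e^(2).

Final answer: e^(2)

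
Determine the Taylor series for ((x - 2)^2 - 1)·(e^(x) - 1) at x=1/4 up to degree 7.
-33/16 + 33·e^(1/4)/16 + (7/2 - 23·e^(1/4)/16)·(x - 1/4) + (-47·e^(1/4)/32 - 1)·(x - 1/4)^2 - 13·e^(1/4)·(x - 1/4)^3/32 + e^(1/4)·(x - 1/4)^4/384 + 73·e^(1/4)·(x - 1/4)^5/1920 + 59·e^(1/4)·(x - 1/4)^6/3840 + 313·e^(1/4)·(x - 1/4)^7/80640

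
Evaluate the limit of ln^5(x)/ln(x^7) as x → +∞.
This is an ∞/∞ indeterminate form as x → +∞.
Write ln(x^7) = 7·ln(x), reducing the quotient to ln^4(x)/7 → ∞.
Limit = ∞.

Final answer: ∞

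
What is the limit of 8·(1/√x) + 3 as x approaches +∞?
Evaluate the dominant behaviour as x → +∞; each term tends to a finite value or vanishes.
Limit = 3.

Final answer: 3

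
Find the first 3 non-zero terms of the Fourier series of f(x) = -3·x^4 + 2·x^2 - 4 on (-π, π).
(-152 + 24·π^2)·cos(x) + (11 - 6·π^2)·cos(2·x) - 3·π^4/5 - 4 + 2·π^2/3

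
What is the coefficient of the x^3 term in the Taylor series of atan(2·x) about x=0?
Expand to order 3: atan(2·x) = -8·x^3/3 + 2·x + O(x^4).
The coefficient of x^3 is -8/3.

Final answer: -8/3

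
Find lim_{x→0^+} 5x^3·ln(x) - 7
The product is a 0·∞ indeterminate form at x → 0⁺.
Rewrite the product as 5·ln(x) / x^(-3) and apply L'Hôpital, or use the standard hierarchy x^(-3) ≫ |ln x| as x → 0⁺.
The indeterminate product → 0, so the limit = -7.

Final answer: -7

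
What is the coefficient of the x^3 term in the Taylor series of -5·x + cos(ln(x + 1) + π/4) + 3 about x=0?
Expand to order 3: -5·x + cos(ln(x + 1) + π/4) + 3 = √(2)·x^3/6 + x·(-5 - √(2)/2) + √(2)/2 + 3 + O(x^4).
The coefficient of x^3 is √(2)/6.

Final answer: √(2)/6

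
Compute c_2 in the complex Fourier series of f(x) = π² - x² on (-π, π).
Compute the real Fourier coefficients first: a_2 = -1, b_2 = 0.
Then c_2 = (a_2 − i·b_2)/2 = -1/2.

Final answer: -1/2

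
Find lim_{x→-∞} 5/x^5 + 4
Evaluate the dominant behaviour as x → -∞; each term tends to a finite value or vanishes.
Limit = 4.

Final answer: 4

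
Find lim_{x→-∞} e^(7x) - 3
Evaluate the dominant behaviour as x → -∞; each term tends to a finite value or vanishes.
Limit = -3.

Final answer: -3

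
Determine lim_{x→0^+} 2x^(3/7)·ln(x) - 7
The product is a 0·∞ indeterminate form at x → 0⁺.
Rewrite the product as 2·ln(x) / x^(-3/7) and apply L'Hôpital, or use the standard hierarchy x^(-3/7) ≫ |ln x| as x → 0⁺.
The indeterminate product → 0, so the limit = -7.

Final answer: -7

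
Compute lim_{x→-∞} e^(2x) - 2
Evaluate the dominant behaviour as x → -∞; each term tends to a finite value or vanishes.
Limit = -2.

Final answer: -2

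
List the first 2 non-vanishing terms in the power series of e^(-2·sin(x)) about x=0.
1 - 2·x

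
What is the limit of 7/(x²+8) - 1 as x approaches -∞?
Evaluate the dominant behaviour as x → -∞; each term tends to a finite value or vanishes.
Limit = -1.

Final answer: -1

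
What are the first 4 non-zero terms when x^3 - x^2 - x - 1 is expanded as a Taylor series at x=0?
x^3 - x^2 - x - 1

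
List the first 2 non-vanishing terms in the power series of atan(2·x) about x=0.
-8·x^3/3 + 2·x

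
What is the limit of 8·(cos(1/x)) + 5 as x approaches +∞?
Evaluate the dominant behaviour as x → +∞; each term tends to a finite value or vanishes.
Limit = 13.

Final answer: 13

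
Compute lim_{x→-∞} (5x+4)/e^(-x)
This is an ∞/∞ indeterminate form as x → -∞.
Compare growth rates of the dominant terms (exponentials ≫ polynomials ≫ logarithms), or apply L'Hôpital's rule; the quotient → 0.
Limit = 0.

Final answer: 0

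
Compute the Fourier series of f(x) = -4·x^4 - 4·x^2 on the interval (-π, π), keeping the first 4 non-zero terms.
(-176 + 32·π^2)·cos(x) + (8 - 8·π^2)·cos(2·x) + (-16/27 + 32·π^2/9)·cos(3·x) - 4·π^4/5 - 4·π^2/3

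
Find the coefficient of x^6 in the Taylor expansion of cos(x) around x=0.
Expand to order 6: cos(x) = -x^6/720 + x^4/24 - x^2/2 + 1 + O(x^7).
The coefficient of x^6 is -1/720.

Final answer: -1/720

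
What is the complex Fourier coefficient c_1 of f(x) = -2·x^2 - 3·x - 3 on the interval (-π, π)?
Compute the real Fourier coefficients first: a_1 = 8, b_1 = -6.
Then c_1 = (a_1 − i·b_1)/2 = 4 + 3·i.

Final answer: 4 + 3·i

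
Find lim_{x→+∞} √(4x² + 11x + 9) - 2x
As x → +∞: multiply by the conjugate to get (11x+9)/(√(4x²+11x+9)+2x); the denominator ~ 4x, so the limit is 11/4.
Limit = 11/4.

Final answer: 11/4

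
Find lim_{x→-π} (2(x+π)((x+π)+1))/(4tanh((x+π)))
Both numerator and denominator → 0 as x → -π; this is a 0/0 indeterminate form.
Expand each to leading order near x = -π: numerator ~ 2·(x + π), denominator ~ 4·(x + π).
The limit of the ratio is 1/2.

Final answer: 1/2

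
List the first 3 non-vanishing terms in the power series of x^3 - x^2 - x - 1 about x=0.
-x^2 - x - 1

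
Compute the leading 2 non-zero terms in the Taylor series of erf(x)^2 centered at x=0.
-8·x^4/(3·π) + 4·x^2/π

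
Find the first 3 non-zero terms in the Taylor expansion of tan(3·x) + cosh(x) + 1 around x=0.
x^2/2 + 3·x + 2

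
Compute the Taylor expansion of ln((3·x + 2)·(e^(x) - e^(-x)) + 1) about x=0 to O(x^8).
-4291·x^7/60 + 2173·x^6/36 - 65·x^5/2 + 37·x^4/3 - 2·x^3 - 2·x^2 + 4·x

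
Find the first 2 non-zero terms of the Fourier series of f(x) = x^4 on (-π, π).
(48 - 8·π^2)·cos(x) + π^4/5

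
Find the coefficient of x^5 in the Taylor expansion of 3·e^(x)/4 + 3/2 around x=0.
Expand to order 5: 3·e^(x)/4 + 3/2 = x^5/160 + x^4/32 + x^3/8 + 3·x^2/8 + 3·x/4 + 9/4 + O(x^6).
The coefficient of x^5 is 1/160.

Final answer: 1/160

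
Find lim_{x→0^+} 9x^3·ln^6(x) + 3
The product is a 0·∞ indeterminate form at x → 0⁺.
Rewrite the product as 9·ln^6(x) / x^(-3) and apply L'Hôpital, or use the standard hierarchy x^(-3) ≫ |ln x|^6 as x → 0⁺.
The indeterminate product → 0, so the limit = 3.

Final answer: 3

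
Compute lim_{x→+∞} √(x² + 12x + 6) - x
This is an ∞ − ∞ indeterminate form.
Multiply and divide by the conjugate √(x²+12x + 6) + x; the x² terms cancel, leaving (12x + 6)/(√(x²+12x + 6)+x) → 12/2 = 6.
Limit = 6.

Final answer: 6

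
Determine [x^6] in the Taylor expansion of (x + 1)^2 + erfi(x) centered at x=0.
Expand to order 6: (x + 1)^2 + erfi(x) = x^5/(5·√(π)) + 2·x^3/(3·√(π)) + x^2 + x·(2/√(π) + 2) + 1 + O(x^7).
The coefficient of x^6 is 0.

Final answer: 0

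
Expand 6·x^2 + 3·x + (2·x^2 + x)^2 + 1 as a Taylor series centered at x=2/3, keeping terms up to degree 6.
655/81 + 605·(x - 2/3)/27 + 77·(x - 2/3)^2/3 + 44·(x - 2/3)^3/3 + 4·(x - 2/3)^4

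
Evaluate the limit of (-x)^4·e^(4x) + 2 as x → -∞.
The product is a 0·∞ indeterminate form at x → -∞.
Rewrite the product as (-x)^4 / e^(-4x) (an ∞/∞ form) and apply L'Hôpital, or use the standard hierarchy e^(4|x|) ≫ |(-x)^4| as x → -∞.
The indeterminate product → 0, so the limit = 2.

Final answer: 2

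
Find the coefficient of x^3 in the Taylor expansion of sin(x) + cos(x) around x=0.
Expand to order 3: sin(x) + cos(x) = -x^3/6 - x^2/2 + x + 1 + O(x^4).
The coefficient of x^3 is -1/6.

Final answer: -1/6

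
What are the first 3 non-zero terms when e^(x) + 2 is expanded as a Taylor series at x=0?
x^2/2 + x + 3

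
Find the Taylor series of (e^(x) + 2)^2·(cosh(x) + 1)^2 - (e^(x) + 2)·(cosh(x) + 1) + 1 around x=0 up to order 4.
117·x^4/8 + 115·x^3/6 + 63·x^2/2 + 22·x + 31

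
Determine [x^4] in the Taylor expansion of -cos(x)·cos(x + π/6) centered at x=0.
Expand to order 4: -cos(x)·cos(x + π/6) = -√(3)·x^4/6 - x^3/3 + √(3)·x^2/2 + x/2 - √(3)/2 + O(x^5).
The coefficient of x^4 is -√(3)/6.

Final answer: -√(3)/6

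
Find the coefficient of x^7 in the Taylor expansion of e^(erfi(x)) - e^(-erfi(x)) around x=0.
Expand to order 7: e^(erfi(x)) - e^(-erfi(x)) = x^7·(16/(315·π^(7/2)) + 8/(9·π^(5/2)) + 2/(21·√(π)) + 76/(45·π^(3/2))) + x^5·(8/(15·π^(5/2)) + 2/(5·√(π)) + 8/(3·π^(3/2))) + x^3·(8/(3·π^(3/2)) + 4/(3·√(π))) + 4·x/√(π) + O(x^8).
The coefficient of x^7 is 16/(315·π^(7/2)) + 8/(9·π^(5/2)) + 2/(21·√(π)) + 76/(45·π^(3/2)).

Final answer: 16/(315·π^(7/2)) + 8/(9·π^(5/2)) + 2/(21·√(π)) + 76/(45·π^(3/2))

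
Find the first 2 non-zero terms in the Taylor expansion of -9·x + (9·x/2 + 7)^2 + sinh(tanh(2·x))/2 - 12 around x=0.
55·x + 37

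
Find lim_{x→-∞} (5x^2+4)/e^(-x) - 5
The quotient is an ∞/∞ indeterminate form as x → -∞.
Compare growth rates of the dominant terms (exponentials ≫ polynomials ≫ logarithms), or apply L'Hôpital's rule; the quotient → 0.
Adding the constant: 0 - 5 = -5. Limit = -5.

Final answer: -5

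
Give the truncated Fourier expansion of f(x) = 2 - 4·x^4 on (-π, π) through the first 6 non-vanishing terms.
(-192 + 32·π^2)·cos(x) + (12 - 8·π^2)·cos(2·x) + (-64/27 + 32·π^2/9)·cos(3·x) + (3/4 - 2·π^2)·cos(4·x) + (-192/625 + 32·π^2/25)·cos(5·x) - 4·π^4/5 + 2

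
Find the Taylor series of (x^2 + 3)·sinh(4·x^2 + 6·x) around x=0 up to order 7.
8004·x^7/7 + 752·x^6 + 1872·x^5/5 + 220·x^4 + 114·x^3 + 12·x^2 + 18·x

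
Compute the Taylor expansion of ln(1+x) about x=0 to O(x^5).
-x^4/4 + x^3/3 - x^2/2 + x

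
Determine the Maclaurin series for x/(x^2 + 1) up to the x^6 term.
x^5 - x^3 + x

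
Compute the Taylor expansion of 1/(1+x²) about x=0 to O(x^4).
1 - x^2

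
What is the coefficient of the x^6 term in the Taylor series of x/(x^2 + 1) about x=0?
Expand to order 6: x/(x^2 + 1) = x^5 - x^3 + x + O(x^7).
The coefficient of x^6 is 0.

Final answer: 0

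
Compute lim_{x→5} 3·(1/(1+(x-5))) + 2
Direct substitution at x = 5 gives 5.

Final answer: 5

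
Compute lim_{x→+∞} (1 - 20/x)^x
As x → +∞: this is the defining limit (1 - 20/x)^x → e^(-20).
Limit = e^(-20).

Final answer: e^(-20)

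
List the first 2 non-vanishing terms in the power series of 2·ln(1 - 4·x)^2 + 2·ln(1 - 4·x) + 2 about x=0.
2 - 8·x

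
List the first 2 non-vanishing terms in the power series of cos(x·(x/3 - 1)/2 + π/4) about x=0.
√(2)·x/4 + √(2)/2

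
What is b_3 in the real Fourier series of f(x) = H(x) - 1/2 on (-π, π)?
b_3 = (1/π) ∫_{-π}^{π} f(x)·sin(3x) dx.
Evaluate the integral (use parity and integration by parts as needed): b_3 = 2/(3·π).

Final answer: 2/(3·π)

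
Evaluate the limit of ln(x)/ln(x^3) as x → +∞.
This is an ∞/∞ indeterminate form as x → +∞.
Write ln(x^3) = 3·ln(x), reducing the quotient to 1/3.
Limit = 1/3.

Final answer: 1/3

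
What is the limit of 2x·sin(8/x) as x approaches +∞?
As x → +∞: let u = 8/x → 0⁺; then 2·x·sin(8/x) = 2·8·sin(u)/u → 2·8·1 = 16.
Limit = 16.

Final answer: 16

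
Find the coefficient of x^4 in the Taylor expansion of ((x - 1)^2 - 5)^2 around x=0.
Expand to order 4: ((x - 1)^2 - 5)^2 = x^4 - 4·x^3 - 4·x^2 + 16·x + 16 + O(x^5).
The coefficient of x^4 is 1.

Final answer: 1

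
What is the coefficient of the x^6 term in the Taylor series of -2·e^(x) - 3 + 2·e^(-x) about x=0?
Expand to order 6: -2·e^(x) - 3 + 2·e^(-x) = -x^5/30 - 2·x^3/3 - 4·x - 3 + O(x^7).
The coefficient of x^6 is 0.

Final answer: 0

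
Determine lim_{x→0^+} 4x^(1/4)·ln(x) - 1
The product is a 0·∞ indeterminate form at x → 0⁺.
Rewrite the product as 4·ln(x) / x^(-1/4) and apply L'Hôpital, or use the standard hierarchy x^(-1/4) ≫ |ln x| as x → 0⁺.
The indeterminate product → 0, so the limit = -1.

Final answer: -1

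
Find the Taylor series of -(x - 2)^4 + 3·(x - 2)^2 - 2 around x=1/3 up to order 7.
-112/81 + 230·(x - 1/3)/27 - 41·(x - 1/3)^2/3 + 20·(x - 1/3)^3/3 - (x - 1/3)^4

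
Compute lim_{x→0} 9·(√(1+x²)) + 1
Direct substitution at x = 0 gives 10.

Final answer: 10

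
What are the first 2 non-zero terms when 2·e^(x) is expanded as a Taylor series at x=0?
2·x + 2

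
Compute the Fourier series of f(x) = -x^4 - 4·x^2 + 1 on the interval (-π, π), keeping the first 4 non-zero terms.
(-32 + 8·π^2)·cos(x) + (-2·π^2 - 1)·cos(2·x) + (32/27 + 8·π^2/9)·cos(3·x) - π^4/5 - 4·π^2/3 + 1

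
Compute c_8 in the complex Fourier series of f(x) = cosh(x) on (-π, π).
Compute the real Fourier coefficients first: a_8 = 2·sinh(π)/(65·π), b_8 = 0.
Then c_8 = (a_8 − i·b_8)/2 = sinh(π)/(65·π).

Final answer: sinh(π)/(65·π)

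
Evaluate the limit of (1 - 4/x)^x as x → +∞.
As x → +∞: this is the defining limit (1 - 4/x)^x → e^(-4).
Limit = e^(-4).

Final answer: e^(-4)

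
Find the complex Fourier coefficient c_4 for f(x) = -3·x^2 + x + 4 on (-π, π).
Compute the real Fourier coefficients first: a_4 = -3/4, b_4 = -1/2.
Then c_4 = (a_4 − i·b_4)/2 = -3/8 + i/4.

Final answer: -3/8 + i/4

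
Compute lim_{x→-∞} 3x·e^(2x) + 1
The product is a 0·∞ indeterminate form at x → -∞.
Rewrite the product as 3x / e^(-2x) (an ∞/∞ form) and apply L'Hôpital, or use the standard hierarchy e^(2|x|) ≫ |x| as x → -∞.
The indeterminate product → 0, so the limit = 1.

Final answer: 1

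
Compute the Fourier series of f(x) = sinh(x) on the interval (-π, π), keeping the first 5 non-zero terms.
sin(x)·sinh(π)/π - 4·sin(2·x)·sinh(π)/(5·π) + 3·sin(3·x)·sinh(π)/(5·π) - 8·sin(4·x)·sinh(π)/(17·π) + 5·sin(5·x)·sinh(π)/(13·π)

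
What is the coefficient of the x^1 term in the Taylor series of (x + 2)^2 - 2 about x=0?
Expand to order 1: (x + 2)^2 - 2 = 4·x + 2 + O(x^2).
The coefficient of x^1 is 4.

Final answer: 4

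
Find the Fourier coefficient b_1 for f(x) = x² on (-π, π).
b_1 = (1/π) ∫_{-π}^{π} f(x)·sin(1x) dx.
Evaluate the integral (use parity and integration by parts as needed): b_1 = 0.

Final answer: 0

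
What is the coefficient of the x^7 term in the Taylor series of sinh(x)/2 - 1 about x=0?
Expand to order 7: sinh(x)/2 - 1 = x^7/10080 + x^5/240 + x^3/12 + x/2 - 1 + O(x^8).
The coefficient of x^7 is 1/10080.

Final answer: 1/10080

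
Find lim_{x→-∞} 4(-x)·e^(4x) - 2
The product is a 0·∞ indeterminate form at x → -∞.
Rewrite the product as 4(-x) / e^(-4x) (an ∞/∞ form) and apply L'Hôpital, or use the standard hierarchy e^(4|x|) ≫ |(-x)| as x → -∞.
The indeterminate product → 0, so the limit = -2.

Final answer: -2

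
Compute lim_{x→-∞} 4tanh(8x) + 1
Evaluate the dominant behaviour as x → -∞; each term tends to a finite value or vanishes.
Limit = -3.

Final answer: -3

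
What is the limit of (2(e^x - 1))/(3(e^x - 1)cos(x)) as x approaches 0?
Both numerator and denominator → 0 as x → 0; this is a 0/0 indeterminate form.
Expand each to leading order near x = 0: numerator ~ 2·x, denominator ~ 3·x.
The limit of the ratio is 2/3.

Final answer: 2/3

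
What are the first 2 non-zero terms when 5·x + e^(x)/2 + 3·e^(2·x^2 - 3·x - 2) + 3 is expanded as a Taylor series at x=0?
x·(11/2 - 9·e^(-2)) + 3·e^(-2) + 7/2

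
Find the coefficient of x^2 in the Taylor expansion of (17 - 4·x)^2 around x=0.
Expand to order 2: (17 - 4·x)^2 = 16·x^2 - 136·x + 289 + O(x^3).
The coefficient of x^2 is 16.

Final answer: 16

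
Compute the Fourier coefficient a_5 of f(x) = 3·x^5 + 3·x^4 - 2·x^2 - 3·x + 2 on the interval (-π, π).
a_5 = (1/π) ∫_{-π}^{π} f(x)·cos(5x) dx.
Evaluate the integral (use parity and integration by parts as needed): a_5 = 344/625 - 24·π^2/25.

Final answer: 344/625 - 24·π^2/25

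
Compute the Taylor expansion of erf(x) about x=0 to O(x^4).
-2·x^3/(3·√(π)) + 2·x/√(π)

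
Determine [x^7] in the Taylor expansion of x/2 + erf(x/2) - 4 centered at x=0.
Expand to order 7: x/2 + erf(x/2) - 4 = -x^7/(2688·√(π)) + x^5/(160·√(π)) - x^3/(12·√(π)) + x·(1/2 + 1/√(π)) - 4 + O(x^8).
The coefficient of x^7 is -1/(2688·√(π)).

Final answer: -1/(2688·√(π))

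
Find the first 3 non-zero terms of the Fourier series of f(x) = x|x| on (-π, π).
(-8 + 2·π^2)·sin(x)/π - π·sin(2·x) + (-8 + 18·π^2)·sin(3·x)/(27·π)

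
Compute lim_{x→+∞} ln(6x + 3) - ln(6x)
This is an ∞ − ∞ indeterminate form.
Combine the logarithms: ln(6x+3) − ln(6x) = ln((6x+3)/(6x)) = ln(1 + 3/(6x)) → ln(1) = 0.
Limit = 0.

Final answer: 0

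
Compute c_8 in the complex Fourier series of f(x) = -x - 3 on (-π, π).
Compute the real Fourier coefficients first: a_8 = 0, b_8 = 1/4.
Then c_8 = (a_8 − i·b_8)/2 = -i/8.

Final answer: -i/8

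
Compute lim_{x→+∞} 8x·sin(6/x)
As x → +∞: let u = 6/x → 0⁺; then 8·x·sin(6/x) = 8·6·sin(u)/u → 8·6·1 = 48.
Limit = 48.

Final answer: 48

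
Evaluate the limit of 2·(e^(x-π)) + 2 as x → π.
Direct substitution at x = π gives 4.

Final answer: 4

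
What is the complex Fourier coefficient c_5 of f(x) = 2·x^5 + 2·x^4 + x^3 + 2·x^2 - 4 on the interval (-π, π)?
Compute the real Fourier coefficients first: a_5 = -16·π^2/25 - 104/625, b_5 = -6·π^2/25 + 36/625 + 4·π^4/5.
Then c_5 = (a_5 − i·b_5)/2 = -8·π^2/25 - 52/625 - 2·i·π^4/5 - 18·i/625 + 3·i·π^2/25.

Final answer: -8·π^2/25 - 52/625 - 2·i·π^4/5 - 18·i/625 + 3·i·π^2/25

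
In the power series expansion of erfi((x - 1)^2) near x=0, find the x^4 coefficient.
Expand to order 4: erfi((x - 1)^2) = 158·e·x^4/(3·√(π)) - 24·e·x^3/√(π) + 10·e·x^2/√(π) - 4·e·x/√(π) + erfi(1) + O(x^5).
The coefficient of x^4 is 158·e/(3·√(π)).

Final answer: 158·e/(3·√(π))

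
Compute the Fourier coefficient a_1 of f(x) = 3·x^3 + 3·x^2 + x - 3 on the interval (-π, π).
a_1 = (1/π) ∫_{-π}^{π} f(x)·cos(1x) dx.
Evaluate the integral (use parity and integration by parts as needed): a_1 = -12.

Final answer: -12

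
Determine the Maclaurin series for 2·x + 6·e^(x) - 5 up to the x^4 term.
x^4/4 + x^3 + 3·x^2 + 8·x + 1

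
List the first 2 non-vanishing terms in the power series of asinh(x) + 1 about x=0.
x + 1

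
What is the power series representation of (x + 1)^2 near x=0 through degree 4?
x^2 + 2·x + 1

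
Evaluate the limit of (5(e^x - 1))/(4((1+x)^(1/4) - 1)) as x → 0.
Both numerator and denominator → 0 as x → 0; this is a 0/0 indeterminate form.
Expand each to leading order near x = 0: numerator ~ 5·x, denominator ~ x.
The limit of the ratio is 5.

Final answer: 5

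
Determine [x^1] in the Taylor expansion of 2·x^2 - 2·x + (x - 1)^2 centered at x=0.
Expand to order 1: 2·x^2 - 2·x + (x - 1)^2 = 1 - 4·x + O(x^2).
The coefficient of x^1 is -4.

Final answer: -4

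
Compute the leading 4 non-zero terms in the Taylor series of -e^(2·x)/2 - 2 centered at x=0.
-2·x^3/3 - x^2 - x - 5/2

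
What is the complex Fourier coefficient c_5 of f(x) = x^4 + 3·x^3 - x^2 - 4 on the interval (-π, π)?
Compute the real Fourier coefficients first: a_5 = 148/625 - 8·π^2/25, b_5 = -36/125 + 6·π^2/5.
Then c_5 = (a_5 − i·b_5)/2 = -4·π^2/25 + 74/625 - 3·i·π^2/5 + 18·i/125.

Final answer: -4·π^2/25 + 74/625 - 3·i·π^2/5 + 18·i/125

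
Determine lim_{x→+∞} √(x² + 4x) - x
As x → +∞: multiply by the conjugate to get (4x)/(√(x²+4x)+x); the denominator ~ 2x, so the limit is 4/2 = 2.
Limit = 2.

Final answer: 2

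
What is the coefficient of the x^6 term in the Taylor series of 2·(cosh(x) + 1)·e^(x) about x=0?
Expand to order 6: 2·(cosh(x) + 1)·e^(x) = 11·x^6/120 + 17·x^5/60 + 3·x^4/4 + 5·x^3/3 + 3·x^2 + 4·x + 4 + O(x^7).
The coefficient of x^6 is 11/120.

Final answer: 11/120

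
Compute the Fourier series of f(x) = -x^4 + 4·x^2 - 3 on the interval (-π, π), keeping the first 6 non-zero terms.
(-64 + 8·π^2)·cos(x) + (7 - 2·π^2)·cos(2·x) + (-64/27 + 8·π^2/9)·cos(3·x) + (19/16 - π^2/2)·cos(4·x) + (-448/625 + 8·π^2/25)·cos(5·x) - π^4/5 - 3 + 4·π^2/3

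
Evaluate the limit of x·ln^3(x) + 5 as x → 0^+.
The product is a 0·∞ indeterminate form at x → 0⁺.
Rewrite the product as ln^3(x) / x^(-1) and apply L'Hôpital, or use the standard hierarchy x^(-1) ≫ |ln x|^3 as x → 0⁺.
The indeterminate product → 0, so the limit = 5.

Final answer: 5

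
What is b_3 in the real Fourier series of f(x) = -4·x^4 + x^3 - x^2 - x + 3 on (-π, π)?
b_3 = (1/π) ∫_{-π}^{π} f(x)·sin(3x) dx.
Evaluate the integral (use parity and integration by parts as needed): b_3 = -10/9 + 2·π^2/3.

Final answer: -10/9 + 2·π^2/3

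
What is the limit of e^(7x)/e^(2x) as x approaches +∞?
This is an ∞/∞ indeterminate form as x → +∞.
Rewrite e^(7x)/e^(2x) = e^((7−2)x) = e^(5x); the exponent coefficient is 5 > 0 so e^(5x) → ∞.
Limit = ∞.

Final answer: ∞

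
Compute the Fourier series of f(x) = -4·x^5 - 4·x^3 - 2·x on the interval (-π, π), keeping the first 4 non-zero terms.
(-916 - 8·π^4 + 152·π^2)·sin(x) + (-16·π^2 + 26 + 4·π^4)·sin(2·x) + (-8·π^4/3 - 284/81 + 88·π^2/27)·sin(3·x) + (-π^2/2 + 19/16 + 2·π^4)·sin(4·x)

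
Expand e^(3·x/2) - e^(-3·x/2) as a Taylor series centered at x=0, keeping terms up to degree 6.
81·x^5/640 + 9·x^3/8 + 3·x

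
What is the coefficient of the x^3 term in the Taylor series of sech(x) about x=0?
Expand to order 3: sech(x) = 1 - x^2/2 + O(x^4).
The coefficient of x^3 is 0.

Final answer: 0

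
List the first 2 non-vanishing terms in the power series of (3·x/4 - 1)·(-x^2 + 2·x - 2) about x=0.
2 - 7·x/2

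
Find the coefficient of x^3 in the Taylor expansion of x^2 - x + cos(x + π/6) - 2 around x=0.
Expand to order 3: x^2 - x + cos(x + π/6) - 2 = x^3/12 + x^2·(1 - √(3)/4) - 3·x/2 - 2 + √(3)/2 + O(x^4).
The coefficient of x^3 is 1/12.

Final answer: 1/12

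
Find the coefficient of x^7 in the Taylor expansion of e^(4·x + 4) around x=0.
Expand to order 7: e^(4·x + 4) = 1024·x^7·e^(4)/315 + 256·x^6·e^(4)/45 + 128·x^5·e^(4)/15 + 32·x^4·e^(4)/3 + 32·x^3·e^(4)/3 + 8·x^2·e^(4) + 4·x·e^(4) + e^(4) + O(x^8).
The coefficient of x^7 is 1024·e^(4)/315.

Final answer: 1024·e^(4)/315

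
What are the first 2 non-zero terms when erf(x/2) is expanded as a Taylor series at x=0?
-x^3/(12·√(π)) + x/√(π)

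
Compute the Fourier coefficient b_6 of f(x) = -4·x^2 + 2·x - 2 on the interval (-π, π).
b_6 = (1/π) ∫_{-π}^{π} f(x)·sin(6x) dx.
Evaluate the integral (use parity and integration by parts as needed): b_6 = -2/3.

Final answer: -2/3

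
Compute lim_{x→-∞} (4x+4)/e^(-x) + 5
The quotient is an ∞/∞ indeterminate form as x → -∞.
Compare growth rates of the dominant terms (exponentials ≫ polynomials ≫ logarithms), or apply L'Hôpital's rule; the quotient → 0.
Adding the constant: 0 + 5 = 5. Limit = 5.

Final answer: 5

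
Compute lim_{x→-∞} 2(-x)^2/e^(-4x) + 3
The quotient is an ∞/∞ indeterminate form as x → -∞.
Compare growth rates of the dominant terms (exponentials ≫ polynomials ≫ logarithms), or apply L'Hôpital's rule; the quotient → 0.
Adding the constant: 0 + 3 = 3. Limit = 3.

Final answer: 3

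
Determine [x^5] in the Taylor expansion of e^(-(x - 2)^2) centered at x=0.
Expand to order 5: e^(-(x - 2)^2) = -2·x^5·e^(-4)/15 + 19·x^4·e^(-4)/6 + 20·x^3·e^(-4)/3 + 7·x^2·e^(-4) + 4·x·e^(-4) + e^(-4) + O(x^6).
The coefficient of x^5 is -2·e^(-4)/15.

Final answer: -2·e^(-4)/15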